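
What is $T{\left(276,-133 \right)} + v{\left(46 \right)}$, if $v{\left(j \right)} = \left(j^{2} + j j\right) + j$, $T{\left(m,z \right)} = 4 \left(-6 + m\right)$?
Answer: $5358$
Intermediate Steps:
$T{\left(m,z \right)} = -24 + 4 m$
$v{\left(j \right)} = j + 2 j^{2}$ ($v{\left(j \right)} = \left(j^{2} + j^{2}\right) + j = 2 j^{2} + j = j + 2 j^{2}$)
$T{\left(276,-133 \right)} + v{\left(46 \right)} = \left(-24 + 4 \cdot 276\right) + 46 \left(1 + 2 \cdot 46\right) = \left(-24 + 1104\right) + 46 \left(1 + 92\right) = 1080 + 46 \cdot 93 = 1080 + 4278 = 5358$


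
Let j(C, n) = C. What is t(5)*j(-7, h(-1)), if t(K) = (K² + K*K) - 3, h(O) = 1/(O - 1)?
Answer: -329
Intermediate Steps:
h(O) = 1/(-1 + O)
t(K) = -3 + 2*K² (t(K) = (K² + K²) - 3 = 2*K² - 3 = -3 + 2*K²)
t(5)*j(-7, h(-1)) = (-3 + 2*5²)*(-7) = (-3 + 2*25)*(-7) = (-3 + 50)*(-7) = 47*(-7) = -329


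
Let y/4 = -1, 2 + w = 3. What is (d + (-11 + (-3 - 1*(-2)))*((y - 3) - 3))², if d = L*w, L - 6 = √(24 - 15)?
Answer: 16641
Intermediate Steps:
w = 1 (w = -2 + 3 = 1)
L = 9 (L = 6 + √(24 - 15) = 6 + √9 = 6 + 3 = 9)
y = -4 (y = 4*(-1) = -4)
d = 9 (d = 9*1 = 9)
(d + (-11 + (-3 - 1*(-2)))*((y - 3) - 3))² = (9 + (-11 + (-3 - 1*(-2)))*((-4 - 3) - 3))² = (9 + (-11 + (-3 + 2))*(-7 - 3))² = (9 + (-11 - 1)*(-10))² = (9 - 12*(-10))² = (9 + 120)² = 129² = 16641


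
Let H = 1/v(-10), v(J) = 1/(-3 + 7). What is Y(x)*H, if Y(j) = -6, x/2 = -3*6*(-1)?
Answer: -24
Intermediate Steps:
v(J) = ¼ (v(J) = 1/4 = ¼)
x = 36 (x = 2*(-3*6*(-1)) = 2*(-18*(-1)) = 2*18 = 36)
H = 4 (H = 1/(¼) = 4)
Y(x)*H = -6*4 = -24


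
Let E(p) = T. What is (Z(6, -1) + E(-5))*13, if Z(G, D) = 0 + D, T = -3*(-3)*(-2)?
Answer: -247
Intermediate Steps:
T = -18 (T = 9*(-2) = -18)
Z(G, D) = D
E(p) = -18
(Z(6, -1) + E(-5))*13 = (-1 - 18)*13 = -19*13 = -247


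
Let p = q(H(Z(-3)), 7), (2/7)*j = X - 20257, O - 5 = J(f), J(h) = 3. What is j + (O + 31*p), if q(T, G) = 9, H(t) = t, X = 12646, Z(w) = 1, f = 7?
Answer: -52703/2 ≈ -26352.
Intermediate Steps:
O = 8 (O = 5 + 3 = 8)
j = -53277/2 (j = 7*(12646 - 20257)/2 = (7/2)*(-7611) = -53277/2 ≈ -26639.)
p = 9
j + (O + 31*p) = -53277/2 + (8 + 31*9) = -53277/2 + (8 + 279) = -53277/2 + 287 = -52703/2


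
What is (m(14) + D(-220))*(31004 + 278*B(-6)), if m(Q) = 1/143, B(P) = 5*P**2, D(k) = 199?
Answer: 2306350152/143 ≈ 1.6128e+7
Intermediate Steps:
m(Q) = 1/143
(m(14) + D(-220))*(31004 + 278*B(-6)) = (1/143 + 199)*(31004 + 278*(5*(-6)**2)) = 28458*(31004 + 278*(5*36))/143 = 28458*(31004 + 278*180)/143 = 28458*(31004 + 50040)/143 = (28458/143)*81044 = 2306350152/143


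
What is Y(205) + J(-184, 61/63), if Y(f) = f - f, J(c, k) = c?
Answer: -184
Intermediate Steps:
Y(f) = 0
Y(205) + J(-184, 61/63) = 0 - 184 = -184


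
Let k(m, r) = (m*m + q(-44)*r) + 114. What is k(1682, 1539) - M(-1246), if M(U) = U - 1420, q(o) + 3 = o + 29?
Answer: 2804202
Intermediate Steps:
q(o) = 26 + o (q(o) = -3 + (o + 29) = -3 + (29 + o) = 26 + o)
M(U) = -1420 + U
k(m, r) = 114 + m² - 18*r (k(m, r) = (m*m + (26 - 44)*r) + 114 = (m² - 18*r) + 114 = 114 + m² - 18*r)
k(1682, 1539) - M(-1246) = (114 + 1682² - 18*1539) - (-1420 - 1246) = (114 + 2829124 - 27702) - 1*(-2666) = 2801536 + 2666 = 2804202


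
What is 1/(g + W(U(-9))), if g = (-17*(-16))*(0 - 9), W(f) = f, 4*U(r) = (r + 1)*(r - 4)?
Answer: -1/2422 ≈ -0.00041288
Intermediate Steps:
U(r) = (1 + r)*(-4 + r)/4 (U(r) = ((r + 1)*(r - 4))/4 = ((1 + r)*(-4 + r))/4 = (1 + r)*(-4 + r)/4)
g = -2448 (g = 272*(-9) = -2448)
1/(g + W(U(-9))) = 1/(-2448 + (-1 - 3/4*(-9) + (1/4)*(-9)**2)) = 1/(-2448 + (-1 + 27/4 + (1/4)*81)) = 1/(-2448 + (-1 + 27/4 + 81/4)) = 1/(-2448 + 26) = 1/(-2422) = -1/2422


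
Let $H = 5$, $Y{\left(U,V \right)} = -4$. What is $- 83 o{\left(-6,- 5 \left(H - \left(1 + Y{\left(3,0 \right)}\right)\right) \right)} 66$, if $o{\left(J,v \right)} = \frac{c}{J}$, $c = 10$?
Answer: $9130$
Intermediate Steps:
$o{\left(J,v \right)} = \frac{10}{J}$
$- 83 o{\left(-6,- 5 \left(H - \left(1 + Y{\left(3,0 \right)}\right)\right) \right)} 66 = - 83 \frac{10}{-6} \cdot 66 = - 83 \cdot 10 \left(- \frac{1}{6}\right) 66 = \left(-83\right) \left(- \frac{5}{3}\right) 66 = \frac{415}{3} \cdot 66 = 9130$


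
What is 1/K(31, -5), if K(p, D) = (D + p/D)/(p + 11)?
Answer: -15/4 ≈ -3.7500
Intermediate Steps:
K(p, D) = (D + p/D)/(11 + p)
1/K(31, -5) = 1/((31 + (-5)**2)/((-5)*(11 + 31))) = 1/(-1/5*(31 + 25)/42) = 1/(-1/5*1/42*56) = 1/(-4/15) = -15/4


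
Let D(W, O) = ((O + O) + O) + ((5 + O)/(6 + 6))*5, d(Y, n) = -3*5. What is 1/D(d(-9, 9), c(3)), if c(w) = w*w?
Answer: 6/197 ≈ 0.030457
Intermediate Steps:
c(w) = w²
d(Y, n) = -15
D(W, O) = 25/12 + 41*O/12 (D(W, O) = (2*O + O) + ((5 + O)/12)*5 = 3*O + ((5 + O)*(1/12))*5 = 3*O + (5/12 + O/12)*5 = 3*O + (25/12 + 5*O/12) = 25/12 + 41*O/12)
1/D(d(-9, 9), c(3)) = 1/(25/12 + (41/12)*3²) = 1/(25/12 + (41/12)*9) = 1/(25/12 + 123/4) = 1/(197/6) = 6/197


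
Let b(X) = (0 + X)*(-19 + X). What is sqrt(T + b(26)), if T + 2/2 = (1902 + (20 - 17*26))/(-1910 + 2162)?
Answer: sqrt(82411)/21 ≈ 13.670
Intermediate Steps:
T = 307/63 (T = -1 + (1902 + (20 - 17*26))/(-1910 + 2162) = -1 + (1902 + (20 - 442))/252 = -1 + (1902 - 422)*(1/252) = -1 + 1480*(1/252) = -1 + 370/63 = 307/63 ≈ 4.8730)
b(X) = X*(-19 + X)
sqrt(T + b(26)) = sqrt(307/63 + 26*(-19 + 26)) = sqrt(307/63 + 26*7) = sqrt(307/63 + 182) = sqrt(11773/63) = sqrt(82411)/21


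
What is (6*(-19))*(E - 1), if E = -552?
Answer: 63042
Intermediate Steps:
(6*(-19))*(E - 1) = (6*(-19))*(-552 - 1) = -114*(-553) = 63042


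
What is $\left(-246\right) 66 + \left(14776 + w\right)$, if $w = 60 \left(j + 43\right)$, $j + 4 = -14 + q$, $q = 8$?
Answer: $520$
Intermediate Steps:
$j = -10$ ($j = -4 + \left(-14 + 8\right) = -4 - 6 = -10$)
$w = 1980$ ($w = 60 \left(-10 + 43\right) = 60 \cdot 33 = 1980$)
$\left(-246\right) 66 + \left(14776 + w\right) = \left(-246\right) 66 + \left(14776 + 1980\right) = -16236 + 16756 = 520$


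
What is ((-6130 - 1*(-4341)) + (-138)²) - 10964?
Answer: 6291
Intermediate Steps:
((-6130 - 1*(-4341)) + (-138)²) - 10964 = ((-6130 + 4341) + 19044) - 10964 = (-1789 + 19044) - 10964 = 17255 - 10964 = 6291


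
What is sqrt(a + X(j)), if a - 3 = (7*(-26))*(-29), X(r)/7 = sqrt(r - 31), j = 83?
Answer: sqrt(5281 + 14*sqrt(13)) ≈ 73.017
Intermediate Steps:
X(r) = 7*sqrt(-31 + r) (X(r) = 7*sqrt(r - 31) = 7*sqrt(-31 + r))
a = 5281 (a = 3 + (7*(-26))*(-29) = 3 - 182*(-29) = 3 + 5278 = 5281)
sqrt(a + X(j)) = sqrt(5281 + 7*sqrt(-31 + 83)) = sqrt(5281 + 7*sqrt(52)) = sqrt(5281 + 7*(2*sqrt(13))) = sqrt(5281 + 14*sqrt(13))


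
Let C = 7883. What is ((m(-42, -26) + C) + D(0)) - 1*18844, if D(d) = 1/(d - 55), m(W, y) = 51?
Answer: -600051/55 ≈ -10910.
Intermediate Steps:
D(d) = 1/(-55 + d)
((m(-42, -26) + C) + D(0)) - 1*18844 = ((51 + 7883) + 1/(-55 + 0)) - 1*18844 = (7934 + 1/(-55)) - 18844 = (7934 - 1/55) - 18844 = 436369/55 - 18844 = -600051/55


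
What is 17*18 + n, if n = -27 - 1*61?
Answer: 218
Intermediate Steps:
n = -88 (n = -27 - 61 = -88)
17*18 + n = 17*18 - 88 = 306 - 88 = 218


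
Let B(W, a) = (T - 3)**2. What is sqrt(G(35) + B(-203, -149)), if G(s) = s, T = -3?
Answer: sqrt(71) ≈ 8.4261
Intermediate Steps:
B(W, a) = 36 (B(W, a) = (-3 - 3)**2 = (-6)**2 = 36)
sqrt(G(35) + B(-203, -149)) = sqrt(35 + 36) = sqrt(71)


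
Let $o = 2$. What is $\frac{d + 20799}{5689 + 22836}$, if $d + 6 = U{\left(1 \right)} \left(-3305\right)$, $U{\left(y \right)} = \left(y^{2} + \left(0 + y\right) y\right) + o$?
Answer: $\frac{7573}{28525} \approx 0.26549$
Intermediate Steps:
$U{\left(y \right)} = 2 + 2 y^{2}$ ($U{\left(y \right)} = \left(y^{2} + \left(0 + y\right) y\right) + 2 = \left(y^{2} + y y\right) + 2 = \left(y^{2} + y^{2}\right) + 2 = 2 y^{2} + 2 = 2 + 2 y^{2}$)
$d = -13226$ ($d = -6 + \left(2 + 2 \cdot 1^{2}\right) \left(-3305\right) = -6 + \left(2 + 2 \cdot 1\right) \left(-3305\right) = -6 + \left(2 + 2\right) \left(-3305\right) = -6 + 4 \left(-3305\right) = -6 - 13220 = -13226$)
$\frac{d + 20799}{5689 + 22836} = \frac{-13226 + 20799}{5689 + 22836} = \frac{7573}{28525}$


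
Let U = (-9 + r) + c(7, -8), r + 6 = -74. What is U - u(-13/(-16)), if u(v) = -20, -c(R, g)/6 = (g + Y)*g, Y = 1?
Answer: -405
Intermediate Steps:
r = -80 (r = -6 - 74 = -80)
c(R, g) = -6*g*(1 + g) (c(R, g) = -6*(g + 1)*g = -6*(1 + g)*g = -6*g*(1 + g))
U = -425 (U = (-9 - 80) - 6*(-8)*(1 - 8) = -89 - 6*(-8)*(-7) = -89 - 336 = -425)
U - u(-13/(-16)) = -425 - 1*(-20) = -425 + 20 = -405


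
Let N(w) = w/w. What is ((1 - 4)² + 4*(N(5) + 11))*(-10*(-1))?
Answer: 570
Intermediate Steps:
N(w) = 1
((1 - 4)² + 4*(N(5) + 11))*(-10*(-1)) = ((1 - 4)² + 4*(1 + 11))*(-10*(-1)) = ((-3)² + 4*12)*10 = (9 + 48)*10 = 57*10 = 570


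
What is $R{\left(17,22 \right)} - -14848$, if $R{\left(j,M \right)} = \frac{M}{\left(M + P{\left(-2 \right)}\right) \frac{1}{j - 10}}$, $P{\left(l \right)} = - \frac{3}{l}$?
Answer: $\frac{698164}{47} \approx 14855.0$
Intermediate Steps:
$R{\left(j,M \right)} = \frac{M \left(-10 + j\right)}{\frac{3}{2} + M}$ ($R{\left(j,M \right)} = \frac{M}{\left(M - \frac{3}{-2}\right) \frac{1}{j - 10}} = \frac{M}{\left(M - - \frac{3}{2}\right) \frac{1}{-10 + j}} = \frac{M}{\left(M + \frac{3}{2}\right) \frac{1}{-10 + j}} = \frac{M}{\left(\frac{3}{2} + M\right) \frac{1}{-10 + j}} = \frac{M}{\frac{1}{-10 + j} \left(\frac{3}{2} + M\right)} = M \frac{-10 + j}{\frac{3}{2} + M} = \frac{M \left(-10 + j\right)}{\frac{3}{2} + M}$)
$R{\left(17,22 \right)} - -14848 = 2 \cdot 22 \frac{1}{3 + 2 \cdot 22} \left(-10 + 17\right) - -14848 = 2 \cdot 22 \frac{1}{3 + 44} \cdot 7 + 14848 = 2 \cdot 22 \cdot \frac{1}{47} \cdot 7 + 14848 = \frac{308}{47} + 14848 = \frac{698164}{47}$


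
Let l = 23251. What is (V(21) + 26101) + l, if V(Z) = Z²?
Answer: 49793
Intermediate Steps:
(V(21) + 26101) + l = (21² + 26101) + 23251 = (441 + 26101) + 23251 = 26542 + 23251 = 49793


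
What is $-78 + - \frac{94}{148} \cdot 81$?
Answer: $- \frac{9579}{74} \approx -129.45$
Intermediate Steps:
$-78 + - \frac{94}{148} \cdot 81 = -78 + \left(-94\right) \frac{1}{148} \cdot 81 = -78 - \frac{3807}{74} = - \frac{9579}{74}$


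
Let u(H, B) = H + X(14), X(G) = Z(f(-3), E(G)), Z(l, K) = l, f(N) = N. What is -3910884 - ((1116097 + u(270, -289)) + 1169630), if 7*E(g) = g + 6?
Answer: -6196878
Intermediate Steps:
E(g) = 6/7 + g/7 (E(g) = (g + 6)/7 = (6 + g)/7 = 6/7 + g/7)
X(G) = -3
u(H, B) = -3 + H (u(H, B) = H - 3 = -3 + H)
-3910884 - ((1116097 + u(270, -289)) + 1169630) = -3910884 - ((1116097 + (-3 + 270)) + 1169630) = -3910884 - ((1116097 + 267) + 1169630) = -3910884 - (1116364 + 1169630) = -3910884 - 1*2285994 = -3910884 - 2285994 = -6196878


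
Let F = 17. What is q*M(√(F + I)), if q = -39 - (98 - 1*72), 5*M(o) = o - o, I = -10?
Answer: 0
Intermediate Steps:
M(o) = 0 (M(o) = (o - o)/5 = (⅕)*0 = 0)
q = -65 (q = -39 - (98 - 72) = -39 - 1*26 = -39 - 26 = -65)
q*M(√(F + I)) = -65*0 = 0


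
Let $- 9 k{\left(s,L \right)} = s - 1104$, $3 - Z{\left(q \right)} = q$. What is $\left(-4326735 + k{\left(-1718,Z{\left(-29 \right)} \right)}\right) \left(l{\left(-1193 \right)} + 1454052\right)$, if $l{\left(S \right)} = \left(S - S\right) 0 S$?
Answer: $- \frac{18872525262412}{3} \approx -6.2908 \cdot 10^{12}$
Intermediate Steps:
$Z{\left(q \right)} = 3 - q$
$k{\left(s,L \right)} = \frac{368}{3} - \frac{s}{9}$ ($k{\left(s,L \right)} = - \frac{s - 1104}{9} = - \frac{-1104 + s}{9} = \frac{368}{3} - \frac{s}{9}$)
$l{\left(S \right)} = 0$ ($l{\left(S \right)} = 0 \cdot 0 S = 0 S = 0$)
$\left(-4326735 + k{\left(-1718,Z{\left(-29 \right)} \right)}\right) \left(l{\left(-1193 \right)} + 1454052\right) = \left(-4326735 + \left(\frac{368}{3} - - \frac{1718}{9}\right)\right) \left(0 + 1454052\right) = \left(-4326735 + \left(\frac{368}{3} + \frac{1718}{9}\right)\right) 1454052 = \left(-4326735 + \frac{2822}{9}\right) 1454052 = \left(- \frac{38937793}{9}\right) 1454052 = - \frac{18872525262412}{3}$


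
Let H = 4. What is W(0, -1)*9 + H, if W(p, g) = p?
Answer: 4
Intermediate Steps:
W(0, -1)*9 + H = 0*9 + 4 = 0 + 4 = 4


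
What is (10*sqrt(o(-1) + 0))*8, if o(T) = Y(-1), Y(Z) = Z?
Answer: 80*I ≈ 80.0*I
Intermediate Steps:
o(T) = -1
(10*sqrt(o(-1) + 0))*8 = (10*sqrt(-1 + 0))*8 = (10*sqrt(-1))*8 = (10*I)*8 = 80*I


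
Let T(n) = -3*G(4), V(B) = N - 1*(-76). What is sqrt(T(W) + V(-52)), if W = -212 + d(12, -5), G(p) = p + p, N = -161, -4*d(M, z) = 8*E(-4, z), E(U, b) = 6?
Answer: I*sqrt(109) ≈ 10.44*I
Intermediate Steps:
d(M, z) = -12 (d(M, z) = -2*6 = -1/4*48 = -12)
G(p) = 2*p
V(B) = -85 (V(B) = -161 - 1*(-76) = -161 + 76 = -85)
W = -224 (W = -212 - 12 = -224)
T(n) = -24 (T(n) = -6*4 = -3*8 = -24)
sqrt(T(W) + V(-52)) = sqrt(-24 - 85) = sqrt(-109) = I*sqrt(109)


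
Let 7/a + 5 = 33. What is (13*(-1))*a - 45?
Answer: -193/4 ≈ -48.250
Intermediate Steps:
a = ¼ (a = 7/(-5 + 33) = 7/28 = 7*(1/28) = ¼ ≈ 0.25000)
(13*(-1))*a - 45 = (13*(-1))*(¼) - 45 = -13*¼ - 45 = -13/4 - 45 = -193/4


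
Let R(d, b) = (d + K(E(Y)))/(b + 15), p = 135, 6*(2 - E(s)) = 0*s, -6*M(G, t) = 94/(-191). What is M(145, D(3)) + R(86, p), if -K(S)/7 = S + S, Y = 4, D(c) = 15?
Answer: 2238/4775 ≈ 0.46869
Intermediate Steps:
M(G, t) = 47/573 (M(G, t) = -47/(3*(-191)) = -47*(-1)/(3*191) = -1/6*(-94/191) = 47/573)
E(s) = 2 (E(s) = 2 - 0*s = 2 - 1/6*0 = 2 + 0 = 2)
K(S) = -14*S (K(S) = -7*(S + S) = -14*S)
R(d, b) = (-28 + d)/(15 + b) (R(d, b) = (d - 14*2)/(b + 15) = (d - 28)/(15 + b) = (-28 + d)/(15 + b))
M(145, D(3)) + R(86, p) = 47/573 + (-28 + 86)/(15 + 135) = 47/573 + 58/150 = 47/573 + (1/150)*58 = 47/573 + 29/75 = 2238/4775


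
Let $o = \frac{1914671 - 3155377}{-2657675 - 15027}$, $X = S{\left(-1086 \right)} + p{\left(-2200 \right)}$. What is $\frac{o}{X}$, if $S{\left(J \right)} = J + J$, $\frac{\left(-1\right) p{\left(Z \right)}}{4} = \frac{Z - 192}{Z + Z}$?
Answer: $- \frac{3629725}{17000033834} \approx -0.00021351$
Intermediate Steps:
$p{\left(Z \right)} = - \frac{2 \left(-192 + Z\right)}{Z}$ ($p{\left(Z \right)} = - 4 \frac{Z - 192}{Z + Z} = - 4 \frac{-192 + Z}{2 Z} = - \frac{2 \left(-192 + Z\right)}{Z}$)
$S{\left(J \right)} = 2 J$
$X = - \frac{597898}{275}$ ($X = 2 \left(-1086\right) - \left(2 - \frac{384}{-2200}\right) = -2172 + \left(-2 + 384 \left(- \frac{1}{2200}\right)\right) = -2172 - \frac{598}{275} = - \frac{597898}{275} \approx -2174.2$)
$o = \frac{13199}{28433}$ ($o = - \frac{1240706}{-2672702} = \left(-1240706\right) \left(- \frac{1}{2672702}\right) = \frac{13199}{28433} \approx 0.46421$)
$\frac{o}{X} = \frac{13199}{28433 \left(- \frac{597898}{275}\right)} = \frac{13199}{28433} \left(- \frac{275}{597898}\right) = - \frac{3629725}{17000033834}$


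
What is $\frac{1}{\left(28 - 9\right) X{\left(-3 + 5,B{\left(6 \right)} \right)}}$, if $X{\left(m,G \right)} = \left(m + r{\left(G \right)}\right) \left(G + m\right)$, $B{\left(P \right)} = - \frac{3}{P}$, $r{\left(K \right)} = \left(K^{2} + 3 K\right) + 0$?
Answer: $\frac{8}{171} \approx 0.046784$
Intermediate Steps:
$r{\left(K \right)} = K^{2} + 3 K$
$X{\left(m,G \right)} = \left(G + m\right) \left(m + G \left(3 + G\right)\right)$ ($X{\left(m,G \right)} = \left(m + G \left(3 + G\right)\right) \left(G + m\right) = \left(G + m\right) \left(m + G \left(3 + G\right)\right)$)
$\frac{1}{\left(28 - 9\right) X{\left(-3 + 5,B{\left(6 \right)} \right)}} = \frac{1}{\left(28 - 9\right) \left(\left(-3 + 5\right)^{2} + - \frac{3}{6} \left(-3 + 5\right) + \left(- \frac{3}{6}\right)^{2} \left(3 - \frac{3}{6}\right) + - \frac{3}{6} \left(-3 + 5\right) \left(3 - \frac{3}{6}\right)\right)} = \frac{1}{19 \left(2^{2} + \left(-3\right) \frac{1}{6} \cdot 2 + \left(\left(-3\right) \frac{1}{6}\right)^{2} \left(3 - \frac{1}{2}\right) + \left(-3\right) \frac{1}{6} \cdot 2 \left(3 - \frac{1}{2}\right)\right)} = \frac{1}{19 \left(4 - 1 + \left(- \frac{1}{2}\right)^{2} \left(3 - \frac{1}{2}\right) - 1 \left(3 - \frac{1}{2}\right)\right)} = \frac{1}{19 \left(4 - 1 + \frac{1}{4} \cdot \frac{5}{2} - 1 \cdot \frac{5}{2}\right)} = \frac{1}{19 \left(4 - 1 + \frac{5}{8} - \frac{5}{2}\right)} = \frac{1}{19 \cdot \frac{9}{8}} = \frac{1}{\frac{171}{8}} = \frac{8}{171}$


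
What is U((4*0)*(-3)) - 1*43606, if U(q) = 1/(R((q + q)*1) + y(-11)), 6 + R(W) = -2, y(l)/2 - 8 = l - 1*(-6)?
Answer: -87213/2 ≈ -43607.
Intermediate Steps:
y(l) = 28 + 2*l (y(l) = 16 + 2*(l - 1*(-6)) = 16 + 2*(l + 6) = 16 + 2*(6 + l) = 16 + (12 + 2*l) = 28 + 2*l)
R(W) = -8 (R(W) = -6 - 2 = -8)
U(q) = -1/2 (U(q) = 1/(-8 + (28 + 2*(-11))) = 1/(-8 + (28 - 22)) = 1/(-8 + 6) = 1/(-2) = -1/2)
U((4*0)*(-3)) - 1*43606 = -1/2 - 1*43606 = -1/2 - 43606 = -87213/2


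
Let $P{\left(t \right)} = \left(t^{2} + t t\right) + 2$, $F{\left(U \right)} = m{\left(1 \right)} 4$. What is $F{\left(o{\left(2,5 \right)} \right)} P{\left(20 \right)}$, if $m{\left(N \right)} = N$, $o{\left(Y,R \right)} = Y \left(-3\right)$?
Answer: $3208$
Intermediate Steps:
$o{\left(Y,R \right)} = - 3 Y$
$F{\left(U \right)} = 4$ ($F{\left(U \right)} = 1 \cdot 4 = 4$)
$P{\left(t \right)} = 2 + 2 t^{2}$ ($P{\left(t \right)} = \left(t^{2} + t^{2}\right) + 2 = 2 t^{2} + 2 = 2 + 2 t^{2}$)
$F{\left(o{\left(2,5 \right)} \right)} P{\left(20 \right)} = 4 \left(2 + 2 \cdot 20^{2}\right) = 4 \left(2 + 2 \cdot 400\right) = 4 \left(2 + 800\right) = 4 \cdot 802 = 3208$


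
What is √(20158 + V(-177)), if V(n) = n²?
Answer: √51487 ≈ 226.91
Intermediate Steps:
√(20158 + V(-177)) = √(20158 + (-177)²) = √(20158 + 31329) = √51487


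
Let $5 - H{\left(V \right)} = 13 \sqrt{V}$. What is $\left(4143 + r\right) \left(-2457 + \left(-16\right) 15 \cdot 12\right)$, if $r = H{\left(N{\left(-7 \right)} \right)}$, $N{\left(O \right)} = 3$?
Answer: $-22137876 + 69381 \sqrt{3} \approx -2.2018 \cdot 10^{7}$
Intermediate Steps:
$H{\left(V \right)} = 5 - 13 \sqrt{V}$
$r = 5 - 13 \sqrt{3} \approx -17.517$
$\left(4143 + r\right) \left(-2457 + \left(-16\right) 15 \cdot 12\right) = \left(4143 + \left(5 - 13 \sqrt{3}\right)\right) \left(-2457 + \left(-16\right) 15 \cdot 12\right) = \left(4148 - 13 \sqrt{3}\right) \left(-2457 - 2880\right) = \left(4148 - 13 \sqrt{3}\right) \left(-5337\right) = -22137876 + 69381 \sqrt{3}$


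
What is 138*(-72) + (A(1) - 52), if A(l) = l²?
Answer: -9987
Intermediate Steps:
138*(-72) + (A(1) - 52) = 138*(-72) + (1² - 52) = -9936 + (1 - 52) = -9936 - 51 = -9987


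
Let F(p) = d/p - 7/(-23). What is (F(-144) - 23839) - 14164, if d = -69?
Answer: -41954447/1104 ≈ -38002.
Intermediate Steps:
F(p) = 7/23 - 69/p (F(p) = -69/p - 7/(-23) = -69/p - 7*(-1/23) = -69/p + 7/23 = 7/23 - 69/p)
(F(-144) - 23839) - 14164 = ((7/23 - 69/(-144)) - 23839) - 14164 = ((7/23 - 69*(-1/144)) - 23839) - 14164 = ((7/23 + 23/48) - 23839) - 14164 = (865/1104 - 23839) - 14164 = -26317391/1104 - 14164 = -41954447/1104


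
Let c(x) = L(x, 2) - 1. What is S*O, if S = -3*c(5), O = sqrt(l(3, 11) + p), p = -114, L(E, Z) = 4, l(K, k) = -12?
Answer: -27*I*sqrt(14) ≈ -101.02*I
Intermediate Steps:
c(x) = 3 (c(x) = 4 - 1 = 3)
O = 3*I*sqrt(14) (O = sqrt(-12 - 114) = sqrt(-126) = 3*I*sqrt(14) ≈ 11.225*I)
S = -9 (S = -3*3 = -9)
S*O = -27*I*sqrt(14)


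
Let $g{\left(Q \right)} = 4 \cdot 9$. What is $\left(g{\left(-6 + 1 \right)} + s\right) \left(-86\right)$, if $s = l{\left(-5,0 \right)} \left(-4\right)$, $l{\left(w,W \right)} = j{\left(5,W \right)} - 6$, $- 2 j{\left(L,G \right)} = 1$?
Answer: $-5332$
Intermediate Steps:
$j{\left(L,G \right)} = - \frac{1}{2}$ ($j{\left(L,G \right)} = \left(- \frac{1}{2}\right) 1 = - \frac{1}{2}$)
$g{\left(Q \right)} = 36$
$l{\left(w,W \right)} = - \frac{13}{2}$ ($l{\left(w,W \right)} = - \frac{1}{2} - 6 = - \frac{13}{2}$)
$s = 26$ ($s = \left(- \frac{13}{2}\right) \left(-4\right) = 26$)
$\left(g{\left(-6 + 1 \right)} + s\right) \left(-86\right) = \left(36 + 26\right) \left(-86\right) = 62 \left(-86\right) = -5332$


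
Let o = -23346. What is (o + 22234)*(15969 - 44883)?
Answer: 32152368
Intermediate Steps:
(o + 22234)*(15969 - 44883) = (-23346 + 22234)*(15969 - 44883) = -1112*(-28914) = 32152368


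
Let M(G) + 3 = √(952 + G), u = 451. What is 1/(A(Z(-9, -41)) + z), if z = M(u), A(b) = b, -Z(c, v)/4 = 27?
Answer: -111/10918 - √1403/10918 ≈ -0.013597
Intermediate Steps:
Z(c, v) = -108 (Z(c, v) = -4*27 = -108)
M(G) = -3 + √(952 + G)
z = -3 + √1403 (z = -3 + √(952 + 451) = -3 + √1403 ≈ 34.457)
1/(A(Z(-9, -41)) + z) = 1/(-108 + (-3 + √1403)) = 1/(-111 + √1403)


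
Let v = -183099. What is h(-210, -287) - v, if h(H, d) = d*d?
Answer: 265468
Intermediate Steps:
h(H, d) = d**2
h(-210, -287) - v = (-287)**2 - 1*(-183099) = 82369 + 183099 = 265468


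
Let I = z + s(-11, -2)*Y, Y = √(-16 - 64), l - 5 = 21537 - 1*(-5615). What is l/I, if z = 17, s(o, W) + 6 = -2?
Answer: 461669/5409 + 869024*I*√5/5409 ≈ 85.352 + 359.25*I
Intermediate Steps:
s(o, W) = -8 (s(o, W) = -6 - 2 = -8)
l = 27157 (l = 5 + (21537 - 1*(-5615)) = 5 + (21537 + 5615) = 5 + 27152 = 27157)
Y = 4*I*√5 (Y = √(-80) = 4*I*√5 ≈ 8.9443*I)
I = 17 - 32*I*√5 ≈ 17.0 - 71.554*I
l/I = 27157/(17 - 32*I*√5)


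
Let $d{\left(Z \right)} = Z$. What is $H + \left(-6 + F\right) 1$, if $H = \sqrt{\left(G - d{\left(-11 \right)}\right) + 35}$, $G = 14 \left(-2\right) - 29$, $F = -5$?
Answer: $-11 + i \sqrt{11} \approx -11.0 + 3.3166 i$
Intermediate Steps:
$G = -57$ ($G = -28 - 29 = -57$)
$H = i \sqrt{11}$ ($H = \sqrt{\left(-57 - -11\right) + 35} = \sqrt{\left(-57 + 11\right) + 35} = \sqrt{-46 + 35} = \sqrt{-11} = i \sqrt{11} \approx 3.3166 i$)
$H + \left(-6 + F\right) 1 = i \sqrt{11} + \left(-6 - 5\right) 1 = i \sqrt{11} - 11 = -11 + i \sqrt{11}$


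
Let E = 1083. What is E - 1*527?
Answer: 556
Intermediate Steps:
E - 1*527 = 1083 - 1*527 = 1083 - 527 = 556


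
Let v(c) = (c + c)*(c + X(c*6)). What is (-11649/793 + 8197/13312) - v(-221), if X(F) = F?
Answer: -555257797327/812032 ≈ -6.8379e+5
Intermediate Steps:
v(c) = 14*c² (v(c) = (c + c)*(c + c*6) = (2*c)*(c + 6*c) = (2*c)*(7*c) = 14*c²)
(-11649/793 + 8197/13312) - v(-221) = (-11649/793 + 8197/13312) - 14*(-221)² = (-11649*1/793 + 8197*(1/13312)) - 14*48841 = (-11649/793 + 8197/13312) - 1*683774 = -11428559/812032 - 683774 = -555257797327/812032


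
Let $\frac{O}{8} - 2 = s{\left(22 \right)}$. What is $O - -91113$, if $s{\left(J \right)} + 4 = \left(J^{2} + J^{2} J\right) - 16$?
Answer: $180025$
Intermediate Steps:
$s{\left(J \right)} = -20 + J^{2} + J^{3}$ ($s{\left(J \right)} = -4 - \left(16 - J^{2} - J^{2} J\right) = -4 - \left(16 - J^{2} - J^{3}\right) = -4 + \left(-16 + J^{2} + J^{3}\right) = -20 + J^{2} + J^{3}$)
$O = 88912$ ($O = 16 + 8 \left(-20 + 22^{2} + 22^{3}\right) = 16 + 8 \left(-20 + 484 + 10648\right) = 16 + 8 \cdot 11112 = 16 + 88896 = 88912$)
$O - -91113 = 88912 - -91113 = 88912 + 91113 = 180025$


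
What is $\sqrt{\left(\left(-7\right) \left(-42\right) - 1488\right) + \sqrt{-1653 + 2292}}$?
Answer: $\sqrt{-1194 + 3 \sqrt{71}} \approx 34.187 i$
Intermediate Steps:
$\sqrt{\left(\left(-7\right) \left(-42\right) - 1488\right) + \sqrt{-1653 + 2292}} = \sqrt{\left(294 - 1488\right) + \sqrt{639}} = \sqrt{-1194 + 3 \sqrt{71}}$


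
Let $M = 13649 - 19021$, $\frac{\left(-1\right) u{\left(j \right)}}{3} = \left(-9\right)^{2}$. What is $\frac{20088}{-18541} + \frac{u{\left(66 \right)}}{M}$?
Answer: $- \frac{103407273}{99602252} \approx -1.0382$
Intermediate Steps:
$u{\left(j \right)} = -243$ ($u{\left(j \right)} = - 3 \left(-9\right)^{2} = \left(-3\right) 81 = -243$)
$M = -5372$ ($M = 13649 - 19021 = -5372$)
$\frac{20088}{-18541} + \frac{u{\left(66 \right)}}{M} = \frac{20088}{-18541} - \frac{243}{-5372} = 20088 \left(- \frac{1}{18541}\right) - - \frac{243}{5372} = - \frac{20088}{18541} + \frac{243}{5372} = - \frac{103407273}{99602252}$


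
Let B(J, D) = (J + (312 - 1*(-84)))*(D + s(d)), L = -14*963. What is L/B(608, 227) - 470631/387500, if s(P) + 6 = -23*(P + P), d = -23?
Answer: -152392268049/124398737500 ≈ -1.2250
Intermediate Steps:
s(P) = -6 - 46*P (s(P) = -6 - 23*(P + P) = -6 - 46*P)
L = -13482
B(J, D) = (396 + J)*(1052 + D) (B(J, D) = (J + (312 - 1*(-84)))*(D + (-6 - 46*(-23))) = (J + (312 + 84))*(D + (-6 + 1058)) = (J + 396)*(D + 1052) = (396 + J)*(1052 + D))
L/B(608, 227) - 470631/387500 = -13482/(416592 + 396*227 + 1052*608 + 227*608) - 470631/387500 = -13482/(416592 + 89892 + 639616 + 138016) - 470631*1/387500 = -13482/1284116 - 470631/387500 = -13482*1/1284116 - 470631/387500 = -6741/642058 - 470631/387500 = -152392268049/124398737500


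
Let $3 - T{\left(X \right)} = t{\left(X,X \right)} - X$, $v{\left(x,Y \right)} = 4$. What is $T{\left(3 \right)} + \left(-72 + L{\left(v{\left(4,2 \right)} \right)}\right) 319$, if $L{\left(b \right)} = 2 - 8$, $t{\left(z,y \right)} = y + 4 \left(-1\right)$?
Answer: $-24875$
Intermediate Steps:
$t{\left(z,y \right)} = -4 + y$ ($t{\left(z,y \right)} = y - 4 = -4 + y$)
$L{\left(b \right)} = -6$ ($L{\left(b \right)} = 2 - 8 = -6$)
$T{\left(X \right)} = 7$ ($T{\left(X \right)} = 3 - \left(\left(-4 + X\right) - X\right) = 3 - -4 = 3 + 4 = 7$)
$T{\left(3 \right)} + \left(-72 + L{\left(v{\left(4,2 \right)} \right)}\right) 319 = 7 + \left(-72 - 6\right) 319 = 7 - 24882 = -24875$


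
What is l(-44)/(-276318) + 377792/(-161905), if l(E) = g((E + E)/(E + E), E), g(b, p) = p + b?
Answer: -2427529487/1040401530 ≈ -2.3333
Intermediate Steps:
g(b, p) = b + p
l(E) = 1 + E (l(E) = (E + E)/(E + E) + E = (2*E)/((2*E)) + E = (2*E)*(1/(2*E)) + E = 1 + E)
l(-44)/(-276318) + 377792/(-161905) = (1 - 44)/(-276318) + 377792/(-161905) = -43*(-1/276318) + 377792*(-1/161905) = 1/6426 - 377792/161905 = -2427529487/1040401530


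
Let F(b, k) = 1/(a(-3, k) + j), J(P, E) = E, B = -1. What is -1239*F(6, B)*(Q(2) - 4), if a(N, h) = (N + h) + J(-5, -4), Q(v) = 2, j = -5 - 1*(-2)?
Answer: -2478/11 ≈ -225.27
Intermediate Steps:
j = -3 (j = -5 + 2 = -3)
a(N, h) = -4 + N + h (a(N, h) = (N + h) - 4 = -4 + N + h)
F(b, k) = 1/(-10 + k) (F(b, k) = 1/((-4 - 3 + k) - 3) = 1/((-7 + k) - 3) = 1/(-10 + k))
-1239*F(6, B)*(Q(2) - 4) = -1239*(2 - 4)/(-10 - 1) = -1239*(-2)/(-11) = -(-1239)*(-2)/11 = -1239*2/11 = -2478/11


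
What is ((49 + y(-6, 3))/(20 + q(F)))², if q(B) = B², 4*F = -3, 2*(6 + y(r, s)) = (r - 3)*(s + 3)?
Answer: 65536/108241 ≈ 0.60546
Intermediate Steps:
y(r, s) = -6 + (-3 + r)*(3 + s)/2 (y(r, s) = -6 + ((r - 3)*(s + 3))/2 = -6 + ((-3 + r)*(3 + s))/2 = -6 + (-3 + r)*(3 + s)/2)
F = -¾ (F = (¼)*(-3) = -¾ ≈ -0.75000)
((49 + y(-6, 3))/(20 + q(F)))² = ((49 + (-21/2 - 3/2*3 + (3/2)*(-6) + (½)*(-6)*3))/(20 + (-¾)²))² = ((49 + (-21/2 - 9/2 - 9 - 9))/(20 + 9/16))² = ((49 - 33)/(329/16))² = (16*(16/329))² = (256/329)² = 65536/108241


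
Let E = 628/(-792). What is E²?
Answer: 24649/39204 ≈ 0.62874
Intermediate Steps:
E = -157/198 (E = 628*(-1/792) = -157/198 ≈ -0.79293)
E² = (-157/198)² = 24649/39204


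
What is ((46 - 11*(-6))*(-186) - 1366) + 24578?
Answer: 2380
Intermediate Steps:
((46 - 11*(-6))*(-186) - 1366) + 24578 = ((46 + 66)*(-186) - 1366) + 24578 = (112*(-186) - 1366) + 24578 = (-20832 - 1366) + 24578 = -22198 + 24578 = 2380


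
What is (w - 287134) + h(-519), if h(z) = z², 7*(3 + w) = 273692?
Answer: 149260/7 ≈ 21323.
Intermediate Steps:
w = 273671/7 (w = -3 + (⅐)*273692 = -3 + 273692/7 = 273671/7 ≈ 39096.)
(w - 287134) + h(-519) = (273671/7 - 287134) + (-519)² = -1736267/7 + 269361 = 149260/7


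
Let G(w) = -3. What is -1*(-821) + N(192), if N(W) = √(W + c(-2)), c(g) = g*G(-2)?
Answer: 821 + 3*√22 ≈ 835.07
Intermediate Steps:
c(g) = -3*g (c(g) = g*(-3) = -3*g)
N(W) = √(6 + W) (N(W) = √(W - 3*(-2)) = √(W + 6) = √(6 + W))
-1*(-821) + N(192) = -1*(-821) + √(6 + 192) = 821 + √198 = 821 + 3*√22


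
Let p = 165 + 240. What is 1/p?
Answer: 1/405 ≈ 0.0024691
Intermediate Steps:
p = 405
1/p = 1/405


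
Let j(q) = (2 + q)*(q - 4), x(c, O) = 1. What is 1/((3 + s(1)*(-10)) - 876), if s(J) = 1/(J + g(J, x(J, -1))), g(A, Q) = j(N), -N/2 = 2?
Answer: -17/14851 ≈ -0.0011447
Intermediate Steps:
N = -4 (N = -2*2 = -4)
j(q) = (-4 + q)*(2 + q) (j(q) = (2 + q)*(-4 + q) = (-4 + q)*(2 + q))
g(A, Q) = 16 (g(A, Q) = -8 + (-4)² - 2*(-4) = -8 + 16 + 8 = 16)
s(J) = 1/(16 + J) (s(J) = 1/(J + 16) = 1/(16 + J))
1/((3 + s(1)*(-10)) - 876) = 1/((3 - 10/(16 + 1)) - 876) = 1/((3 - 10/17) - 876) = 1/(41/17 - 876) = 1/(-14851/17) = -17/14851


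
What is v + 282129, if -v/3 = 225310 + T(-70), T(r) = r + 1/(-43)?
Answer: -16924410/43 ≈ -3.9359e+5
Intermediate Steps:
T(r) = -1/43 + r (T(r) = r - 1/43 = -1/43 + r)
v = -29055957/43 (v = -3*(225310 + (-1/43 - 70)) = -3*(225310 - 3011/43) = -3*9685319/43 = -29055957/43 ≈ -6.7572e+5)
v + 282129 = -29055957/43 + 282129 = -16924410/43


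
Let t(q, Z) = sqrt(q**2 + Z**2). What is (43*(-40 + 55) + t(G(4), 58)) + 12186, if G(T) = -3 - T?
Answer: 12831 + sqrt(3413) ≈ 12889.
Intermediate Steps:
t(q, Z) = sqrt(Z**2 + q**2)
(43*(-40 + 55) + t(G(4), 58)) + 12186 = (43*(-40 + 55) + sqrt(58**2 + (-3 - 1*4)**2)) + 12186 = (43*15 + sqrt(3364 + (-3 - 4)**2)) + 12186 = (645 + sqrt(3364 + (-7)**2)) + 12186 = (645 + sqrt(3364 + 49)) + 12186 = (645 + sqrt(3413)) + 12186 = 12831 + sqrt(3413)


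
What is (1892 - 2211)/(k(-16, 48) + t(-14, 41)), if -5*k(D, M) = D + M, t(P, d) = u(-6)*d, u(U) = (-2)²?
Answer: -1595/788 ≈ -2.0241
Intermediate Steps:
u(U) = 4
t(P, d) = 4*d
k(D, M) = -D/5 - M/5 (k(D, M) = -(D + M)/5 = -D/5 - M/5)
(1892 - 2211)/(k(-16, 48) + t(-14, 41)) = (1892 - 2211)/((-⅕*(-16) - ⅕*48) + 4*41) = -319/((16/5 - 48/5) + 164) = -319/(-32/5 + 164) = -319/788/5 = -319*5/788 = -1595/788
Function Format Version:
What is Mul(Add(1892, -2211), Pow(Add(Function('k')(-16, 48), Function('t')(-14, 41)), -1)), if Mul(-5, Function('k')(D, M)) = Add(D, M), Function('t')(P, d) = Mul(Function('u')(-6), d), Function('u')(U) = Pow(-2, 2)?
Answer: Rational(-1595, 788) ≈ -2.0241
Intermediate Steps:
Function('u')(U) = 4
Function('t')(P, d) = Mul(4, d)
Function('k')(D, M) = Add(Mul(Rational(-1, 5), D), Mul(Rational(-1, 5), M)) (Function('k')(D, M) = Mul(Rational(-1, 5), Add(D, M)) = Add(Mul(Rational(-1, 5), D), Mul(Rational(-1, 5), M)))
Mul(Add(1892, -2211), Pow(Add(Function('k')(-16, 48), Function('t')(-14, 41)), -1)) = Mul(Add(1892, -2211), Pow(Add(Add(Mul(Rational(-1, 5), -16), Mul(Rational(-1, 5), 48)), Mul(4, 41)), -1)) = Mul(-319, Pow(Add(Add(Rational(16, 5), Rational(-48, 5)), 164), -1)) = Mul(-319, Pow(Add(Rational(-32, 5), 164), -1)) = Mul(-319, Pow(Rational(788, 5), -1)) = Mul(-319, Rational(5, 788)) = Rational(-1595, 788)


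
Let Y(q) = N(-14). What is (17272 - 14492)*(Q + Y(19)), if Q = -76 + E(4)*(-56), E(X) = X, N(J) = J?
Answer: -872920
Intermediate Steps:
Y(q) = -14
Q = -300 (Q = -76 + 4*(-56) = -76 - 224 = -300)
(17272 - 14492)*(Q + Y(19)) = (17272 - 14492)*(-300 - 14) = 2780*(-314) = -872920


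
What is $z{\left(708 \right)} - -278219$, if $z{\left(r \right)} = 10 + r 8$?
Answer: $283893$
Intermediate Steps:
$z{\left(r \right)} = 10 + 8 r$
$z{\left(708 \right)} - -278219 = \left(10 + 8 \cdot 708\right) - -278219 = \left(10 + 5664\right) + 278219 = 5674 + 278219 = 283893$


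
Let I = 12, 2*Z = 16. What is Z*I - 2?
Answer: 94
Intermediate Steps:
Z = 8 (Z = (½)*16 = 8)
Z*I - 2 = 8*12 - 2 = 96 - 2 = 94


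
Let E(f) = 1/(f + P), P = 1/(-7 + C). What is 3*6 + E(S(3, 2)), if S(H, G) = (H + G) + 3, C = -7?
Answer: 2012/111 ≈ 18.126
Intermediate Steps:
S(H, G) = 3 + G + H (S(H, G) = (G + H) + 3 = 3 + G + H)
P = -1/14 (P = 1/(-7 - 7) = 1/(-14) = -1/14 ≈ -0.071429)
E(f) = 1/(-1/14 + f) (E(f) = 1/(f - 1/14) = 1/(-1/14 + f))
3*6 + E(S(3, 2)) = 3*6 + 14/(-1 + 14*(3 + 2 + 3)) = 18 + 14/(-1 + 14*8) = 18 + 14/(-1 + 112) = 18 + 14/111 = 2012/111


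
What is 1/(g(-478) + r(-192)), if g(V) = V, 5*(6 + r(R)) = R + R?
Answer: -5/2804 ≈ -0.0017832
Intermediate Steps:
r(R) = -6 + 2*R/5 (r(R) = -6 + (R + R)/5 = -6 + (2*R)/5 = -6 + 2*R/5)
1/(g(-478) + r(-192)) = 1/(-478 + (-6 + (2/5)*(-192))) = 1/(-478 + (-6 - 384/5)) = 1/(-478 - 414/5) = 1/(-2804/5) = -5/2804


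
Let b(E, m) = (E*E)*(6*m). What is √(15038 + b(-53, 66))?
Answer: √1127402 ≈ 1061.8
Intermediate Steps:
b(E, m) = 6*m*E² (b(E, m) = E²*(6*m) = 6*m*E²)
√(15038 + b(-53, 66)) = √(15038 + 6*66*(-53)²) = √(15038 + 6*66*2809) = √(15038 + 1112364) = √1127402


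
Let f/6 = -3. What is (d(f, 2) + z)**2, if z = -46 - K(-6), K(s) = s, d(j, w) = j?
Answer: 3364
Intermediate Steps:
f = -18 (f = 6*(-3) = -18)
z = -40 (z = -46 - 1*(-6) = -46 + 6 = -40)
(d(f, 2) + z)**2 = (-18 - 40)**2 = (-58)**2 = 3364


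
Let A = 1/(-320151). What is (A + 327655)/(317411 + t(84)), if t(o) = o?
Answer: 104899075904/101646341745 ≈ 1.0320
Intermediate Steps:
A = -1/320151 ≈ -3.1235e-6
(A + 327655)/(317411 + t(84)) = (-1/320151 + 327655)/(317411 + 84) = (104899075904/320151)/317495 = (104899075904/320151)*(1/317495) = 104899075904/101646341745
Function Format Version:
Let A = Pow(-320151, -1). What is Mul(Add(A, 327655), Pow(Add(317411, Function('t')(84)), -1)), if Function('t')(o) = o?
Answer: Rational(104899075904, 101646341745) ≈ 1.0320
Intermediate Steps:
A = Rational(-1, 320151) ≈ -3.1235e-6
Mul(Add(A, 327655), Pow(Add(317411, Function('t')(84)), -1)) = Mul(Add(Rational(-1, 320151), 327655), Pow(Add(317411, 84), -1)) = Mul(Rational(104899075904, 320151), Pow(317495, -1)) = Mul(Rational(104899075904, 320151), Rational(1, 317495)) = Rational(104899075904, 101646341745)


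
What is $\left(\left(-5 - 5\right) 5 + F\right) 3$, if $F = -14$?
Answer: $-192$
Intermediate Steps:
$\left(\left(-5 - 5\right) 5 + F\right) 3 = \left(\left(-5 - 5\right) 5 - 14\right) 3 = \left(\left(-10\right) 5 - 14\right) 3 = \left(-50 - 14\right) 3 = \left(-64\right) 3 = -192$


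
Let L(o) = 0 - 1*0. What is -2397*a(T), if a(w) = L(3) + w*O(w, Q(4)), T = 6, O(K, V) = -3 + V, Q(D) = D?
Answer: -14382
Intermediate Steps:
L(o) = 0 (L(o) = 0 + 0 = 0)
a(w) = w (a(w) = 0 + w*(-3 + 4) = 0 + w*1 = 0 + w = w)
-2397*a(T) = -2397*6 = -14382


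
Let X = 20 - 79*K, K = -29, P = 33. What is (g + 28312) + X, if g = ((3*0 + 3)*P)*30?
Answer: 33593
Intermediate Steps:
X = 2311 (X = 20 - 79*(-29) = 20 + 2291 = 2311)
g = 2970 (g = ((3*0 + 3)*33)*30 = ((0 + 3)*33)*30 = (3*33)*30 = 99*30 = 2970)
(g + 28312) + X = (2970 + 28312) + 2311 = 31282 + 2311 = 33593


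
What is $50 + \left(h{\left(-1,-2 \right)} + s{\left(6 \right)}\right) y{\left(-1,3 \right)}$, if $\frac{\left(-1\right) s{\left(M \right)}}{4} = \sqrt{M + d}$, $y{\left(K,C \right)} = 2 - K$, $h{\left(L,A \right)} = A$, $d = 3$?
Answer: $8$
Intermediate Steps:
$s{\left(M \right)} = - 4 \sqrt{3 + M}$ ($s{\left(M \right)} = - 4 \sqrt{M + 3} = - 4 \sqrt{3 + M}$)
$50 + \left(h{\left(-1,-2 \right)} + s{\left(6 \right)}\right) y{\left(-1,3 \right)} = 50 + \left(-2 - 4 \sqrt{3 + 6}\right) \left(2 - -1\right) = 50 + \left(-2 - 4 \sqrt{9}\right) \left(2 + 1\right) = 50 + \left(-2 - 12\right) 3 = 50 - 42 = 8$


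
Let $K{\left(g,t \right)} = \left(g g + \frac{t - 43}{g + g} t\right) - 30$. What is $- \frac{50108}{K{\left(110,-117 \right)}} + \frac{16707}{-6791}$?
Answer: $- \frac{2988471925}{453998723} \approx -6.5826$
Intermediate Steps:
$K{\left(g,t \right)} = -30 + g^{2} + \frac{t \left(-43 + t\right)}{2 g}$ ($K{\left(g,t \right)} = \left(g^{2} + \frac{-43 + t}{2 g} t\right) - 30 = \left(g^{2} + \frac{t \left(-43 + t\right)}{2 g}\right) - 30 = -30 + g^{2} + \frac{t \left(-43 + t\right)}{2 g}$)
$- \frac{50108}{K{\left(110,-117 \right)}} + \frac{16707}{-6791} = - \frac{50108}{\frac{1}{2} \cdot \frac{1}{110} \left(\left(-117\right)^{2} - -5031 + 2 \cdot 110 \left(-30 + 110^{2}\right)\right)} + \frac{16707}{-6791} = - \frac{50108}{\frac{1}{2} \cdot \frac{1}{110} \left(13689 + 5031 + 2 \cdot 110 \left(-30 + 12100\right)\right)} + 16707 \left(- \frac{1}{6791}\right) = - \frac{50108}{\frac{1}{2} \cdot \frac{1}{110} \left(13689 + 5031 + 2 \cdot 110 \cdot 12070\right)} - \frac{16707}{6791} = - \frac{50108}{\frac{1}{2} \cdot \frac{1}{110} \left(13689 + 5031 + 2655400\right)} - \frac{16707}{6791} = - \frac{50108}{\frac{1}{2} \cdot \frac{1}{110} \cdot 2674120} - \frac{16707}{6791} = - \frac{50108}{\frac{133706}{11}} - \frac{16707}{6791} = \left(-50108\right) \frac{11}{133706} - \frac{16707}{6791} = - \frac{275594}{66853} - \frac{16707}{6791} = - \frac{2988471925}{453998723}$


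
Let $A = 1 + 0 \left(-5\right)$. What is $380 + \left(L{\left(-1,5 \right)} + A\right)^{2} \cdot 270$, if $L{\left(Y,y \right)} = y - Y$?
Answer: $13610$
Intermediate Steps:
$A = 1$ ($A = 1 + 0 = 1$)
$380 + \left(L{\left(-1,5 \right)} + A\right)^{2} \cdot 270 = 380 + \left(\left(5 - -1\right) + 1\right)^{2} \cdot 270 = 380 + \left(\left(5 + 1\right) + 1\right)^{2} \cdot 270 = 380 + \left(6 + 1\right)^{2} \cdot 270 = 380 + 7^{2} \cdot 270 = 380 + 49 \cdot 270 = 380 + 13230 = 13610$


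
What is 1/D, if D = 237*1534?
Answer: 1/363558 ≈ 2.7506e-6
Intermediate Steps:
D = 363558
1/D = 1/363558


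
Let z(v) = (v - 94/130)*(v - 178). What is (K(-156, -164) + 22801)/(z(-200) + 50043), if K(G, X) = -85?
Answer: 492180/2728187 ≈ 0.18041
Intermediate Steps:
z(v) = (-178 + v)*(-47/65 + v) (z(v) = (v - 94*1/130)*(-178 + v) = (v - 47/65)*(-178 + v) = (-47/65 + v)*(-178 + v) = (-178 + v)*(-47/65 + v))
(K(-156, -164) + 22801)/(z(-200) + 50043) = (-85 + 22801)/((8366/65 + (-200)² - 11617/65*(-200)) + 50043) = 22716/((8366/65 + 40000 + 464680/13) + 50043) = 22716/(4931766/65 + 50043) = 22716/(8184561/65) = 22716*(65/8184561) = 492180/2728187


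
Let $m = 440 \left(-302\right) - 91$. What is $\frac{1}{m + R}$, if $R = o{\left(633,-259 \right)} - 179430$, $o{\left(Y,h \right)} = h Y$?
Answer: $- \frac{1}{476348} \approx -2.0993 \cdot 10^{-6}$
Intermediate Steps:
$o{\left(Y,h \right)} = Y h$
$m = -132971$ ($m = -132880 - 91 = -132971$)
$R = -343377$ ($R = 633 \left(-259\right) - 179430 = -163947 - 179430 = -343377$)
$\frac{1}{m + R} = \frac{1}{-132971 - 343377} = \frac{1}{-476348} = - \frac{1}{476348}$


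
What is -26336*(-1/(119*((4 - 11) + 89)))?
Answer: 13168/4879 ≈ 2.6989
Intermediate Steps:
-26336*(-1/(119*((4 - 11) + 89))) = -26336*(-1/(119*(-7 + 89))) = -26336/((-119*82)) = -26336/(-9758) = -26336*(-1/9758) = 13168/4879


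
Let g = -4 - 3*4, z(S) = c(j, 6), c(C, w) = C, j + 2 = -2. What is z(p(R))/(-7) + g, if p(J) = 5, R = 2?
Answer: -108/7 ≈ -15.429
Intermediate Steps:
j = -4 (j = -2 - 2 = -4)
z(S) = -4
g = -16 (g = -4 - 12 = -16)
z(p(R))/(-7) + g = -4/(-7) - 16 = -4*(-⅐) - 16 = 4/7 - 16 = -108/7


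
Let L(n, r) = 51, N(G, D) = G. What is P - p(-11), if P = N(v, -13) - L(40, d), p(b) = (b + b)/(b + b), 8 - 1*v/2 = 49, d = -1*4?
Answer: -134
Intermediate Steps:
d = -4
v = -82 (v = 16 - 2*49 = 16 - 98 = -82)
p(b) = 1 (p(b) = (2*b)/((2*b)) = (2*b)*(1/(2*b)) = 1)
P = -133 (P = -82 - 1*51 = -82 - 51 = -133)
P - p(-11) = -133 - 1*1 = -133 - 1 = -134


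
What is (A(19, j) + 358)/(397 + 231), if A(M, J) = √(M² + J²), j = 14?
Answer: 179/314 + √557/628 ≈ 0.60765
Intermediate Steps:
A(M, J) = √(J² + M²)
(A(19, j) + 358)/(397 + 231) = (√(14² + 19²) + 358)/(397 + 231) = (√(196 + 361) + 358)/628 = (√557 + 358)*(1/628) = (358 + √557)*(1/628) = 179/314 + √557/628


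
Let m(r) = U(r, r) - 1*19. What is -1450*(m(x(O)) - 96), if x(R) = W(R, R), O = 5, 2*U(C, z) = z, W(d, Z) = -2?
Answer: 168200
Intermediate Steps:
U(C, z) = z/2
x(R) = -2
m(r) = -19 + r/2 (m(r) = r/2 - 1*19 = r/2 - 19 = -19 + r/2)
-1450*(m(x(O)) - 96) = -1450*((-19 + (½)*(-2)) - 96) = -1450*((-19 - 1) - 96) = -1450*(-20 - 96) = -1450*(-116) = 168200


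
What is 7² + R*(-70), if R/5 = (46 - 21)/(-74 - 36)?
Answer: 1414/11 ≈ 128.55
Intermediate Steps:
R = -25/22 (R = 5*((46 - 21)/(-74 - 36)) = 5*(25/(-110)) = 5*(25*(-1/110)) = 5*(-5/22) = -25/22 ≈ -1.1364)
7² + R*(-70) = 7² - 25/22*(-70) = 49 + 875/11 = 1414/11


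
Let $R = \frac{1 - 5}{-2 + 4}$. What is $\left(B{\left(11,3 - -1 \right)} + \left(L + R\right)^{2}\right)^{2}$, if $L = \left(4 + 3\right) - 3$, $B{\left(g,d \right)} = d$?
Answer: $64$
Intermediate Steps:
$L = 4$ ($L = 7 - 3 = 4$)
$R = -2$ ($R = - \frac{4}{2} = \left(-4\right) \frac{1}{2} = -2$)
$\left(B{\left(11,3 - -1 \right)} + \left(L + R\right)^{2}\right)^{2} = \left(\left(3 - -1\right) + \left(4 - 2\right)^{2}\right)^{2} = \left(\left(3 + 1\right) + 2^{2}\right)^{2} = \left(4 + 4\right)^{2} = 8^{2} = 64$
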